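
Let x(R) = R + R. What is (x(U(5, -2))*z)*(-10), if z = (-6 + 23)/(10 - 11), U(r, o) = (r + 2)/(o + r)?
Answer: 2380/3 ≈ 793.33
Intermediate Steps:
U(r, o) = (2 + r)/(o + r)
z = -17 (z = 17/(-1) = 17*(-1) = -17)
x(R) = 2*R
(x(U(5, -2))*z)*(-10) = ((2*((2 + 5)/(-2 + 5)))*(-17))*(-10) = ((2*(7/3))*(-17))*(-10) = ((14/3)*(-17))*(-10) = -238/3*(-10) = 2380/3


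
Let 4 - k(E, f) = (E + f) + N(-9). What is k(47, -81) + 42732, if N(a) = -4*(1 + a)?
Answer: 42738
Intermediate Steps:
N(a) = -4 - 4*a
k(E, f) = -28 - E - f (k(E, f) = 4 - ((E + f) + (-4 - 4*(-9))) = 4 - ((E + f) + (-4 + 36)) = 4 - ((E + f) + 32) = 4 - (32 + E + f) = 4 + (-32 - E - f) = -28 - E - f)
k(47, -81) + 42732 = (-28 - 1*47 - 1*(-81)) + 42732 = (-28 - 47 + 81) + 42732 = 6 + 42732 = 42738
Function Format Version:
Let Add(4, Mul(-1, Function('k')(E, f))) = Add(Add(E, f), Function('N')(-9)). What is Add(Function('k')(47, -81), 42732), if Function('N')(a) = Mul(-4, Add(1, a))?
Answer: 42738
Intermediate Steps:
Function('N')(a) = Add(-4, Mul(-4, a))
Function('k')(E, f) = Add(-28, Mul(-1, E), Mul(-1, f)) (Function('k')(E, f) = Add(4, Mul(-1, Add(Add(E, f), Add(-4, Mul(-4, -9))))) = Add(4, Mul(-1, Add(Add(E, f), Add(-4, 36)))) = Add(4, Mul(-1, Add(Add(E, f), 32))) = Add(4, Mul(-1, Add(32, E, f))) = Add(4, Add(-32, Mul(-1, E), Mul(-1, f))) = Add(-28, Mul(-1, E), Mul(-1, f)))
Add(Function('k')(47, -81), 42732) = Add(Add(-28, Mul(-1, 47), Mul(-1, -81)), 42732) = Add(Add(-28, -47, 81), 42732) = Add(6, 42732) = 42738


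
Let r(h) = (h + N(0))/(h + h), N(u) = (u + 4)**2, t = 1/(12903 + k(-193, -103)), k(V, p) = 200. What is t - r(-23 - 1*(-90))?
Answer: -1087415/1755802 ≈ -0.61933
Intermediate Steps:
t = 1/13103 (t = 1/(12903 + 200) = 1/13103 ≈ 7.6318e-5)
N(u) = (4 + u)**2
r(h) = (16 + h)/(2*h) (r(h) = (h + (4 + 0)**2)/(h + h) = (h + 4**2)/((2*h)) = (h + 16)*(1/(2*h)) = (16 + h)*(1/(2*h)) = (16 + h)/(2*h))
t - r(-23 - 1*(-90)) = 1/13103 - (16 + (-23 - 1*(-90)))/(2*(-23 - 1*(-90))) = 1/13103 - (16 + (-23 + 90))/(2*(-23 + 90)) = 1/13103 - (16 + 67)/(2*67) = 1/13103 - 83/(2*67) = 1/13103 - 1*83/134 = 1/13103 - 83/134 = -1087415/1755802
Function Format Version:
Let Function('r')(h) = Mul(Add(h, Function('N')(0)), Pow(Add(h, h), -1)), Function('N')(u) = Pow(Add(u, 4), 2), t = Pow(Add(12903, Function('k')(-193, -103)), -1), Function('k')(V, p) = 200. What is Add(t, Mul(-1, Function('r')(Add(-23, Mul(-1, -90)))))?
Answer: Rational(-1087415, 1755802) ≈ -0.61933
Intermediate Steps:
t = Rational(1, 13103) (t = Pow(Add(12903, 200), -1) = Pow(13103, -1) = Rational(1, 13103) ≈ 7.6318e-5)
Function('N')(u) = Pow(Add(4, u), 2)
Function('r')(h) = Mul(Rational(1, 2), Pow(h, -1), Add(16, h)) (Function('r')(h) = Mul(Add(h, Pow(Add(4, 0), 2)), Pow(Add(h, h), -1)) = Mul(Add(h, Pow(4, 2)), Pow(Mul(2, h), -1)) = Mul(Add(h, 16), Mul(Rational(1, 2), Pow(h, -1))) = Mul(Add(16, h), Mul(Rational(1, 2), Pow(h, -1))) = Mul(Rational(1, 2), Pow(h, -1), Add(16, h)))
Add(t, Mul(-1, Function('r')(Add(-23, Mul(-1, -90))))) = Add(Rational(1, 13103), Mul(-1, Mul(Rational(1, 2), Pow(Add(-23, Mul(-1, -90)), -1), Add(16, Add(-23, Mul(-1, -90)))))) = Add(Rational(1, 13103), Mul(-1, Mul(Rational(1, 2), Pow(Add(-23, 90), -1), Add(16, Add(-23, 90))))) = Add(Rational(1, 13103), Mul(-1, Mul(Rational(1, 2), Pow(67, -1), Add(16, 67)))) = Add(Rational(1, 13103), Mul(-1, Mul(Rational(1, 2), Rational(1, 67), 83))) = Add(Rational(1, 13103), Mul(-1, Rational(83, 134))) = Add(Rational(1, 13103), Rational(-83, 134)) = Rational(-1087415, 1755802)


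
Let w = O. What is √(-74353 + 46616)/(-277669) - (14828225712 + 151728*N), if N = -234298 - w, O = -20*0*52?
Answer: 20721341232 - I*√27737/277669 ≈ 2.0721e+10 - 0.00059979*I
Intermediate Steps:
O = 0 (O = 0*52 = 0)
w = 0
N = -234298 (N = -234298 - 1*0 = -234298 + 0 = -234298)
√(-74353 + 46616)/(-277669) - (14828225712 + 151728*N) = √(-74353 + 46616)/(-277669) - 151728/(1/(97729 - 234298)) = √(-27737)*(-1/277669) - 151728/(1/(-136569)) = (I*√27737)*(-1/277669) - 151728/(-1/136569) = -I*√27737/277669 - 151728*(-136569) = -I*√27737/277669 + 20721341232 = 20721341232 - I*√27737/277669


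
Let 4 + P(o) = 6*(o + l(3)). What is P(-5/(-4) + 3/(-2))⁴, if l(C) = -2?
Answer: 1500625/16 ≈ 93789.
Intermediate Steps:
P(o) = -16 + 6*o (P(o) = -4 + 6*(o - 2) = -4 + 6*(-2 + o) = -4 + (-12 + 6*o) = -16 + 6*o)
P(-5/(-4) + 3/(-2))⁴ = (-16 + 6*(-5/(-4) + 3/(-2)))⁴ = (-16 + 6*(-5*(-¼) + 3*(-½)))⁴ = (-16 + 6*(5/4 - 3/2))⁴ = (-16 + 6*(-¼))⁴ = (-16 - 3/2)⁴ = (-35/2)⁴ = 1500625/16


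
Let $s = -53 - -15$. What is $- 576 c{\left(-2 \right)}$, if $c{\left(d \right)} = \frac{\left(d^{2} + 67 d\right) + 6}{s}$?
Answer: $- \frac{35712}{19} \approx -1879.6$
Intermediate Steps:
$s = -38$ ($s = -53 + 15 = -38$)
$c{\left(d \right)} = - \frac{3}{19} - \frac{67 d}{38} - \frac{d^{2}}{38}$ ($c{\left(d \right)} = \frac{\left(d^{2} + 67 d\right) + 6}{-38} = \left(6 + d^{2} + 67 d\right) \left(- \frac{1}{38}\right) = - \frac{3}{19} - \frac{67 d}{38} - \frac{d^{2}}{38}$)
$- 576 c{\left(-2 \right)} = - 576 \left(- \frac{3}{19} - - \frac{67}{19} - \frac{\left(-2\right)^{2}}{38}\right) = - 576 \left(- \frac{3}{19} + \frac{67}{19} - \frac{2}{19}\right) = \left(-576\right) \frac{62}{19} = - \frac{35712}{19}$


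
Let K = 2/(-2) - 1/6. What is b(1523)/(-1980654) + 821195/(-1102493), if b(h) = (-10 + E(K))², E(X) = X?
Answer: -874015864271/1173308330376 ≈ -0.74492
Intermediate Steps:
K = -7/6 (K = 2*(-½) - 1*⅙ = -1 - ⅙ = -7/6 ≈ -1.1667)
b(h) = 4489/36 (b(h) = (-10 - 7/6)² = (-67/6)² = 4489/36)
b(1523)/(-1980654) + 821195/(-1102493) = (4489/36)/(-1980654) + 821195/(-1102493) = (4489/36)*(-1/1980654) + 821195*(-1/1102493) = -67/1064232 - 821195/1102493 = -874015864271/1173308330376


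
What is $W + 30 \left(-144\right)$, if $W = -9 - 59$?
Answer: $-4388$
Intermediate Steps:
$W = -68$
$W + 30 \left(-144\right) = -68 + 30 \left(-144\right) = -68 - 4320 = -4388$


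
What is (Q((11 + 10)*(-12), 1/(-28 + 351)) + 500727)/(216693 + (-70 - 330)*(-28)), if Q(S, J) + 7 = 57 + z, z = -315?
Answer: 500462/227893 ≈ 2.1960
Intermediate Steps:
Q(S, J) = -265 (Q(S, J) = -7 + (57 - 315) = -7 - 258 = -265)
(Q((11 + 10)*(-12), 1/(-28 + 351)) + 500727)/(216693 + (-70 - 330)*(-28)) = (-265 + 500727)/(216693 + (-70 - 330)*(-28)) = 500462/(216693 - 400*(-28)) = 500462/(216693 + 11200) = 500462/227893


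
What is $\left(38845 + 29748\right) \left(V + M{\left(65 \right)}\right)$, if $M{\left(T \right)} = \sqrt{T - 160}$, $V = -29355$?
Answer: $-2013547515 + 68593 i \sqrt{95} \approx -2.0135 \cdot 10^{9} + 6.6856 \cdot 10^{5} i$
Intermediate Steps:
$M{\left(T \right)} = \sqrt{-160 + T}$
$\left(38845 + 29748\right) \left(V + M{\left(65 \right)}\right) = \left(38845 + 29748\right) \left(-29355 + \sqrt{-160 + 65}\right) = 68593 \left(-29355 + \sqrt{-95}\right) = 68593 \left(-29355 + i \sqrt{95}\right) = -2013547515 + 68593 i \sqrt{95}$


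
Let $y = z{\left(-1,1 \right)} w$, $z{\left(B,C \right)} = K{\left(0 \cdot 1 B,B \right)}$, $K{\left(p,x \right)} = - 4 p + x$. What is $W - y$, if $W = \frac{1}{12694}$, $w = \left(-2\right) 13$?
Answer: $- \frac{330043}{12694} \approx -26.0$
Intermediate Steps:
$w = -26$
$K{\left(p,x \right)} = x - 4 p$
$z{\left(B,C \right)} = B$ ($z{\left(B,C \right)} = B - 4 \cdot 0 \cdot 1 B = B - 4 \cdot 0 B = B - 0 = B + 0 = B$)
$W = \frac{1}{12694} \approx 7.8777 \cdot 10^{-5}$
$y = 26$ ($y = \left(-1\right) \left(-26\right) = 26$)
$W - y = \frac{1}{12694} - 26 = - \frac{330043}{12694}$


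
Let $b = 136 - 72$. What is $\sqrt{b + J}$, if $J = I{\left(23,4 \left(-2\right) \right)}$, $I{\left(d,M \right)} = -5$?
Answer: $\sqrt{59} \approx 7.6811$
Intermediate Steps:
$J = -5$
$b = 64$
$\sqrt{b + J} = \sqrt{64 - 5} = \sqrt{59}$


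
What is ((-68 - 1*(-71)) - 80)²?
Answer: 5929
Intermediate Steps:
((-68 - 1*(-71)) - 80)² = ((-68 + 71) - 80)² = (3 - 80)² = (-77)² = 5929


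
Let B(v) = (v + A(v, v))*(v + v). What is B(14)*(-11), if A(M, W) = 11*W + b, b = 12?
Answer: -55440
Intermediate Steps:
A(M, W) = 12 + 11*W (A(M, W) = 11*W + 12 = 12 + 11*W)
B(v) = 2*v*(12 + 12*v) (B(v) = (v + (12 + 11*v))*(v + v) = (12 + 12*v)*(2*v) = 2*v*(12 + 12*v))
B(14)*(-11) = (24*14*(1 + 14))*(-11) = (24*14*15)*(-11) = 5040*(-11) = -55440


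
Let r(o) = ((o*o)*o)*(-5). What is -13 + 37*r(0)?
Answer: -13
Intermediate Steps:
r(o) = -5*o³ (r(o) = (o²*o)*(-5) = o³*(-5) = -5*o³)
-13 + 37*r(0) = -13 + 37*(-5*0³) = -13 + 37*(-5*0) = -13 + 37*0 = -13 + 0 = -13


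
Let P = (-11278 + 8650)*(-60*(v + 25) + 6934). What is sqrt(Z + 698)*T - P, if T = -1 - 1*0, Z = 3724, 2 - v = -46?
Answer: 6711912 - sqrt(4422) ≈ 6.7118e+6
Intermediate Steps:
v = 48 (v = 2 - 1*(-46) = 2 + 46 = 48)
T = -1 (T = -1 + 0 = -1)
P = -6711912 (P = (-11278 + 8650)*(-60*(48 + 25) + 6934) = -2628*(-60*73 + 6934) = -2628*(-4380 + 6934) = -2628*2554 = -6711912)
sqrt(Z + 698)*T - P = sqrt(3724 + 698)*(-1) - 1*(-6711912) = sqrt(4422)*(-1) + 6711912 = -sqrt(4422) + 6711912 = 6711912 - sqrt(4422)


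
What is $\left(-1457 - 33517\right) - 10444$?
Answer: $-45418$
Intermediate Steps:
$\left(-1457 - 33517\right) - 10444 = -34974 - 10444 = -45418$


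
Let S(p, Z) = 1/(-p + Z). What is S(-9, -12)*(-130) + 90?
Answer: 400/3 ≈ 133.33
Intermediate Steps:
S(p, Z) = 1/(Z - p)
S(-9, -12)*(-130) + 90 = -130/(-12 - 1*(-9)) + 90 = -130/(-12 + 9) + 90 = -130/(-3) + 90 = -⅓*(-130) + 90 = 130/3 + 90 = 400/3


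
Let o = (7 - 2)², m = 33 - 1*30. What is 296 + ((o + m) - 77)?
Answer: 247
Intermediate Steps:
m = 3 (m = 33 - 30 = 3)
o = 25 (o = 5² = 25)
296 + ((o + m) - 77) = 296 + ((25 + 3) - 77) = 296 + (28 - 77) = 296 - 49 = 247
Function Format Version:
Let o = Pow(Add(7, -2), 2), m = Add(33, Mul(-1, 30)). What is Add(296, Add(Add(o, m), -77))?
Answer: 247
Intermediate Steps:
m = 3 (m = Add(33, -30) = 3)
o = 25 (o = Pow(5, 2) = 25)
Add(296, Add(Add(o, m), -77)) = Add(296, Add(Add(25, 3), -77)) = Add(296, Add(28, -77)) = Add(296, -49) = 247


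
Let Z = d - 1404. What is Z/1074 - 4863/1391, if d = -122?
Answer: -3672764/746967 ≈ -4.9169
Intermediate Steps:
Z = -1526 (Z = -122 - 1404 = -1526)
Z/1074 - 4863/1391 = -1526/1074 - 4863/1391 = -1526*1/1074 - 4863*1/1391 = -763/537 - 4863/1391 = -3672764/746967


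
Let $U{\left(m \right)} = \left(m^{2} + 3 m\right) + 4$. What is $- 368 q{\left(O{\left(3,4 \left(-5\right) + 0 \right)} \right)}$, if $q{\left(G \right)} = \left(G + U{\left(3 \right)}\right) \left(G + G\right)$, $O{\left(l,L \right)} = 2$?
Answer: $-35328$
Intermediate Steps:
$U{\left(m \right)} = 4 + m^{2} + 3 m$
$q{\left(G \right)} = 2 G \left(22 + G\right)$ ($q{\left(G \right)} = \left(G + \left(4 + 3^{2} + 3 \cdot 3\right)\right) \left(G + G\right) = \left(G + \left(4 + 9 + 9\right)\right) 2 G = \left(G + 22\right) 2 G = \left(22 + G\right) 2 G = 2 G \left(22 + G\right)$)
$- 368 q{\left(O{\left(3,4 \left(-5\right) + 0 \right)} \right)} = - 368 \cdot 2 \cdot 2 \left(22 + 2\right) = - 368 \cdot 2 \cdot 2 \cdot 24 = \left(-368\right) 96 = -35328$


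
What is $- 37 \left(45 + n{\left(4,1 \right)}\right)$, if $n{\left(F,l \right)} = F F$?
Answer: $-2257$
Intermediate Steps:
$n{\left(F,l \right)} = F^{2}$
$- 37 \left(45 + n{\left(4,1 \right)}\right) = - 37 \left(45 + 4^{2}\right) = - 37 \left(45 + 16\right) = \left(-37\right) 61 = -2257$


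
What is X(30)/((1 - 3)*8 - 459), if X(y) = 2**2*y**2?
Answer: -144/19 ≈ -7.5789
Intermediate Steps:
X(y) = 4*y**2
X(30)/((1 - 3)*8 - 459) = (4*30**2)/((1 - 3)*8 - 459) = (4*900)/(-2*8 - 459) = 3600/(-16 - 459) = 3600/(-475) = 3600*(-1/475) = -144/19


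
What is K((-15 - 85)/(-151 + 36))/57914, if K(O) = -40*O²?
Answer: -8000/15318253 ≈ -0.00052225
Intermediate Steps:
K((-15 - 85)/(-151 + 36))/57914 = -40*(-15 - 85)²/(-151 + 36)²/57914 = -40*(-100/(-115))²*(1/57914) = -40*(-100*(-1/115))²*(1/57914) = -40*(20/23)²*(1/57914) = -40*400/529*(1/57914) = -16000/529*1/57914 = -8000/15318253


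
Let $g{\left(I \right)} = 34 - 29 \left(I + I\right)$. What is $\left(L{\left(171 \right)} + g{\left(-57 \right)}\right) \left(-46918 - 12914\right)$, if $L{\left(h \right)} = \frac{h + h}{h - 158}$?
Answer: $- \frac{2618367984}{13} \approx -2.0141 \cdot 10^{8}$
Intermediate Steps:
$g{\left(I \right)} = 34 - 58 I$ ($g{\left(I \right)} = 34 - 29 \cdot 2 I = 34 - 58 I$)
$L{\left(h \right)} = \frac{2 h}{-158 + h}$
$\left(L{\left(171 \right)} + g{\left(-57 \right)}\right) \left(-46918 - 12914\right) = \left(2 \cdot 171 \frac{1}{-158 + 171} + \left(34 - -3306\right)\right) \left(-46918 - 12914\right) = \left(2 \cdot 171 \cdot \frac{1}{13} + \left(34 + 3306\right)\right) \left(-59832\right) = \left(2 \cdot 171 \cdot \frac{1}{13} + 3340\right) \left(-59832\right) = \left(\frac{342}{13} + 3340\right) \left(-59832\right) = \frac{43762}{13} \left(-59832\right) = - \frac{2618367984}{13}$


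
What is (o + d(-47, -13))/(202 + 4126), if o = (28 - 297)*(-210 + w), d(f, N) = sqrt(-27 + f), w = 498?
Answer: -9684/541 + I*sqrt(74)/4328 ≈ -17.9 + 0.0019876*I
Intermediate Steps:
o = -77472 (o = (28 - 297)*(-210 + 498) = -269*288 = -77472)
(o + d(-47, -13))/(202 + 4126) = (-77472 + sqrt(-27 - 47))/(202 + 4126) = (-77472 + sqrt(-74))/4328 = (-77472 + I*sqrt(74))*(1/4328) = -9684/541 + I*sqrt(74)/4328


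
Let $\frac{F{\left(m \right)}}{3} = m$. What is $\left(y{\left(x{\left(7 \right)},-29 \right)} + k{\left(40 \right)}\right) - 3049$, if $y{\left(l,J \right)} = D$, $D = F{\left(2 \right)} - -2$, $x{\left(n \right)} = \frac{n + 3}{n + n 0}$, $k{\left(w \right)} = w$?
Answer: $-3001$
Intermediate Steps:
$F{\left(m \right)} = 3 m$
$x{\left(n \right)} = \frac{3 + n}{n}$ ($x{\left(n \right)} = \frac{3 + n}{n + 0} = \frac{3 + n}{n}$)
$D = 8$ ($D = 3 \cdot 2 - -2 = 6 + 2 = 8$)
$y{\left(l,J \right)} = 8$
$\left(y{\left(x{\left(7 \right)},-29 \right)} + k{\left(40 \right)}\right) - 3049 = \left(8 + 40\right) - 3049 = 48 - 3049 = -3001$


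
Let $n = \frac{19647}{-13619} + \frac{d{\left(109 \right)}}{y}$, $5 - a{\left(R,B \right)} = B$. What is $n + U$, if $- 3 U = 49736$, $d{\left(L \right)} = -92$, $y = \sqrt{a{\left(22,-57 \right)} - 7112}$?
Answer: $- \frac{677413525}{40857} + \frac{46 i \sqrt{282}}{705} \approx -16580.0 + 1.0957 i$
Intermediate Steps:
$a{\left(R,B \right)} = 5 - B$
$y = 5 i \sqrt{282}$ ($y = \sqrt{\left(5 - -57\right) - 7112} = \sqrt{\left(5 + 57\right) - 7112} = \sqrt{62 - 7112} = \sqrt{-7050} = 5 i \sqrt{282} \approx 83.964 i$)
$U = - \frac{49736}{3}$ ($U = \left(- \frac{1}{3}\right) 49736 = - \frac{49736}{3} \approx -16579.0$)
$n = - \frac{19647}{13619} + \frac{46 i \sqrt{282}}{705}$ ($n = \frac{19647}{-13619} - \frac{92}{5 i \sqrt{282}} = 19647 \left(- \frac{1}{13619}\right) - 92 \left(- \frac{i \sqrt{282}}{1410}\right) = - \frac{19647}{13619} + \frac{46 i \sqrt{282}}{705} \approx -1.4426 + 1.0957 i$)
$n + U = \left(- \frac{19647}{13619} + \frac{46 i \sqrt{282}}{705}\right) - \frac{49736}{3} = - \frac{677413525}{40857} + \frac{46 i \sqrt{282}}{705}$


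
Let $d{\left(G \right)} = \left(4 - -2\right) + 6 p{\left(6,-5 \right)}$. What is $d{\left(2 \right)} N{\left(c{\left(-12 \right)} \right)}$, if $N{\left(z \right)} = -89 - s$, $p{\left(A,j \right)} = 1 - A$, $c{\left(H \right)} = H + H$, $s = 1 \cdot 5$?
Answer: $2256$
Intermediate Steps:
$s = 5$
$c{\left(H \right)} = 2 H$
$N{\left(z \right)} = -94$ ($N{\left(z \right)} = -89 - 5 = -94$)
$d{\left(G \right)} = -24$ ($d{\left(G \right)} = \left(4 - -2\right) + 6 \left(1 - 6\right) = \left(4 + 2\right) + 6 \left(1 - 6\right) = 6 + 6 \left(-5\right) = 6 - 30 = -24$)
$d{\left(2 \right)} N{\left(c{\left(-12 \right)} \right)} = \left(-24\right) \left(-94\right) = 2256$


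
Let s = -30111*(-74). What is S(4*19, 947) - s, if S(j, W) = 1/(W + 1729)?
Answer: -5962700663/2676 ≈ -2.2282e+6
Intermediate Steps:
S(j, W) = 1/(1729 + W)
s = 2228214
S(4*19, 947) - s = 1/(1729 + 947) - 1*2228214 = 1/2676 - 2228214 = -5962700663/2676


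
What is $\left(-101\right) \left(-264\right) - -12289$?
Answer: $38953$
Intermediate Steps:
$\left(-101\right) \left(-264\right) - -12289 = 26664 + 12289 = 38953$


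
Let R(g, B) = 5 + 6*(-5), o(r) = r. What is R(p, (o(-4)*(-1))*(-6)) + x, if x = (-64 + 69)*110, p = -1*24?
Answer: 525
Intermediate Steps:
p = -24
x = 550 (x = 5*110 = 550)
R(g, B) = -25 (R(g, B) = 5 - 30 = -25)
R(p, (o(-4)*(-1))*(-6)) + x = -25 + 550 = 525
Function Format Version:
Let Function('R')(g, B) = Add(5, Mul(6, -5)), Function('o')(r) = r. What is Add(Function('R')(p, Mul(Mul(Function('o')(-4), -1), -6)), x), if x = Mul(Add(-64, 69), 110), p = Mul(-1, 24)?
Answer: 525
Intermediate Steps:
p = -24
x = 550 (x = Mul(5, 110) = 550)
Function('R')(g, B) = -25 (Function('R')(g, B) = Add(5, -30) = -25)
Add(Function('R')(p, Mul(Mul(Function('o')(-4), -1), -6)), x) = Add(-25, 550) = 525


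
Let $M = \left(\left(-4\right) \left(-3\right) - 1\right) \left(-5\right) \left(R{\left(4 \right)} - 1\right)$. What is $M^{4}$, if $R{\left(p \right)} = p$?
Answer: $741200625$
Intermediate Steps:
$M = -165$ ($M = \left(\left(-4\right) \left(-3\right) - 1\right) \left(-5\right) \left(4 - 1\right) = \left(12 - 1\right) \left(-5\right) 3 = 11 \left(-5\right) 3 = \left(-55\right) 3 = -165$)
$M^{4} = \left(-165\right)^{4} = 741200625$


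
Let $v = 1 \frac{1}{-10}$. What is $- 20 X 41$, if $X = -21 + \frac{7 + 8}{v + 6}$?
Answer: $\frac{892980}{59} \approx 15135.0$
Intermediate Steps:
$v = - \frac{1}{10}$ ($v = 1 \left(- \frac{1}{10}\right) = - \frac{1}{10} \approx -0.1$)
$X = - \frac{1089}{59}$ ($X = -21 + \frac{7 + 8}{- \frac{1}{10} + 6} = -21 + \frac{15}{\frac{59}{10}} = -21 + 15 \cdot \frac{10}{59} = -21 + \frac{150}{59} = - \frac{1089}{59} \approx -18.458$)
$- 20 X 41 = \left(-20\right) \left(- \frac{1089}{59}\right) 41 = \frac{21780}{59} \cdot 41 = \frac{892980}{59}$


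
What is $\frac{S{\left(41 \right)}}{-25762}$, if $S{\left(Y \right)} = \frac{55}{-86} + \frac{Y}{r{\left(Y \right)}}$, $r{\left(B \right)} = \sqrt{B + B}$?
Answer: $\frac{5}{201412} - \frac{\sqrt{82}}{51524} \approx -0.00015093$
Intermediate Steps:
$r{\left(B \right)} = \sqrt{2} \sqrt{B}$ ($r{\left(B \right)} = \sqrt{2 B} = \sqrt{2} \sqrt{B}$)
$S{\left(Y \right)} = - \frac{55}{86} + \frac{\sqrt{2} \sqrt{Y}}{2}$ ($S{\left(Y \right)} = \frac{55}{-86} + \frac{Y}{\sqrt{2} \sqrt{Y}} = 55 \left(- \frac{1}{86}\right) + Y \frac{\sqrt{2}}{2 \sqrt{Y}} = - \frac{55}{86} + \frac{\sqrt{2} \sqrt{Y}}{2}$)
$\frac{S{\left(41 \right)}}{-25762} = \frac{- \frac{55}{86} + \frac{\sqrt{2} \sqrt{41}}{2}}{-25762} = \left(- \frac{55}{86} + \frac{\sqrt{82}}{2}\right) \left(- \frac{1}{25762}\right) = \frac{5}{201412} - \frac{\sqrt{82}}{51524}$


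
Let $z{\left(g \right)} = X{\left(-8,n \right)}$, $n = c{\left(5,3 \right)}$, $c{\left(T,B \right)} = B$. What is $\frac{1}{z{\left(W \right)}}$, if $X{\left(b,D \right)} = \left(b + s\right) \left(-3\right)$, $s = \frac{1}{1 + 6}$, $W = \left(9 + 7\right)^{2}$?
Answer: $\frac{7}{165} \approx 0.042424$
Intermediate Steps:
$W = 256$ ($W = 16^{2} = 256$)
$n = 3$
$s = \frac{1}{7} \approx 0.14286$
$X{\left(b,D \right)} = - \frac{3}{7} - 3 b$ ($X{\left(b,D \right)} = \left(b + \frac{1}{7}\right) \left(-3\right) = \left(\frac{1}{7} + b\right) \left(-3\right) = - \frac{3}{7} - 3 b$)
$z{\left(g \right)} = \frac{165}{7}$ ($z{\left(g \right)} = - \frac{3}{7} - -24 = - \frac{3}{7} + 24 = \frac{165}{7}$)
$\frac{1}{z{\left(W \right)}} = \frac{1}{\frac{165}{7}} = \frac{7}{165}$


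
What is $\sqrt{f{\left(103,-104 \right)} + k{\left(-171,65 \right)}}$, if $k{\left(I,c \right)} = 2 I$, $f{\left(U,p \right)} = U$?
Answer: $i \sqrt{239} \approx 15.46 i$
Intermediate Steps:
$\sqrt{f{\left(103,-104 \right)} + k{\left(-171,65 \right)}} = \sqrt{103 + 2 \left(-171\right)} = \sqrt{103 - 342} = \sqrt{-239} = i \sqrt{239}$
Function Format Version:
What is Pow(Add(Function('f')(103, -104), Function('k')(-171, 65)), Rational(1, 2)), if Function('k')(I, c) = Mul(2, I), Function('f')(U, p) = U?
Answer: Mul(I, Pow(239, Rational(1, 2))) ≈ Mul(15.460, I)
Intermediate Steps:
Pow(Add(Function('f')(103, -104), Function('k')(-171, 65)), Rational(1, 2)) = Pow(Add(103, Mul(2, -171)), Rational(1, 2)) = Pow(Add(103, -342), Rational(1, 2)) = Pow(-239, Rational(1, 2)) = Mul(I, Pow(239, Rational(1, 2)))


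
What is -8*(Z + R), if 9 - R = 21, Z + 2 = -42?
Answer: 448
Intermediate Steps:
Z = -44 (Z = -2 - 42 = -44)
R = -12 (R = 9 - 1*21 = 9 - 21 = -12)
-8*(Z + R) = -8*(-44 - 12) = -8*(-56) = 448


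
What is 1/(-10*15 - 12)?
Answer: -1/162 ≈ -0.0061728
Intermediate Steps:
1/(-10*15 - 12) = 1/(-150 - 12) = 1/(-162) = -1/162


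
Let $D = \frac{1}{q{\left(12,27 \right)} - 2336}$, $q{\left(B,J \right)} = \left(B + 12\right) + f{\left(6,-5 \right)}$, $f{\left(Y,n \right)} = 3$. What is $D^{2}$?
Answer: $\frac{1}{5331481} \approx 1.8757 \cdot 10^{-7}$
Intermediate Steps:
$q{\left(B,J \right)} = 15 + B$ ($q{\left(B,J \right)} = \left(B + 12\right) + 3 = \left(12 + B\right) + 3 = 15 + B$)
$D = - \frac{1}{2309}$ ($D = \frac{1}{\left(15 + 12\right) - 2336} = \frac{1}{27 - 2336} = \frac{1}{-2309} = - \frac{1}{2309} \approx -0.00043309$)
$D^{2} = \left(- \frac{1}{2309}\right)^{2} = \frac{1}{5331481}$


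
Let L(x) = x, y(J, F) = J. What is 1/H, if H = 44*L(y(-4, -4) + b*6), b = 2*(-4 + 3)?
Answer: -1/704 ≈ -0.0014205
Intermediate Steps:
b = -2 (b = 2*(-1) = -2)
H = -704 (H = 44*(-4 - 2*6) = 44*(-4 - 12) = 44*(-16) = -704)
1/H = 1/(-704) = -1/704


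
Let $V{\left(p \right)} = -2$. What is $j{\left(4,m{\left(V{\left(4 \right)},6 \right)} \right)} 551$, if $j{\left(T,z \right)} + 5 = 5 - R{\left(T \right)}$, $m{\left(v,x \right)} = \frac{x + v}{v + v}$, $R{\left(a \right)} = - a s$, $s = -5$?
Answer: $-11020$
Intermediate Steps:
$R{\left(a \right)} = 5 a$ ($R{\left(a \right)} = - a \left(-5\right) = 5 a$)
$m{\left(v,x \right)} = \frac{v + x}{2 v}$
$j{\left(T,z \right)} = - 5 T$ ($j{\left(T,z \right)} = -5 - \left(-5 + 5 T\right) = - 5 T$)
$j{\left(4,m{\left(V{\left(4 \right)},6 \right)} \right)} 551 = \left(-5\right) 4 \cdot 551 = \left(-20\right) 551 = -11020$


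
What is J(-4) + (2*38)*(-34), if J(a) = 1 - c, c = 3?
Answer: -2586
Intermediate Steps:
J(a) = -2 (J(a) = 1 - 1*3 = 1 - 3 = -2)
J(-4) + (2*38)*(-34) = -2 + (2*38)*(-34) = -2 + 76*(-34) = -2 - 2584 = -2586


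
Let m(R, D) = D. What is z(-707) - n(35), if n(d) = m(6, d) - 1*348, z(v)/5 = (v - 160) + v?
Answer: -7557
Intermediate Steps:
z(v) = -800 + 10*v (z(v) = 5*((v - 160) + v) = 5*((-160 + v) + v) = 5*(-160 + 2*v) = -800 + 10*v)
n(d) = -348 + d (n(d) = d - 1*348 = d - 348 = -348 + d)
z(-707) - n(35) = (-800 + 10*(-707)) - (-348 + 35) = (-800 - 7070) - 1*(-313) = -7870 + 313 = -7557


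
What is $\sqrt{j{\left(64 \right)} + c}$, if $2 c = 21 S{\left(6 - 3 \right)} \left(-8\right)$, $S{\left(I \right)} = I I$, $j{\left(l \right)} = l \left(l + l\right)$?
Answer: $26 \sqrt{11} \approx 86.232$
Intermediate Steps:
$j{\left(l \right)} = 2 l^{2}$ ($j{\left(l \right)} = l 2 l = 2 l^{2}$)
$S{\left(I \right)} = I^{2}$
$c = -756$ ($c = \frac{21 \left(6 - 3\right)^{2} \left(-8\right)}{2} = \frac{21 \cdot 3^{2} \left(-8\right)}{2} = \frac{21 \cdot 9 \left(-8\right)}{2} = \frac{189 \left(-8\right)}{2} = \frac{1}{2} \left(-1512\right) = -756$)
$\sqrt{j{\left(64 \right)} + c} = \sqrt{2 \cdot 64^{2} - 756} = \sqrt{2 \cdot 4096 - 756} = \sqrt{8192 - 756} = \sqrt{7436} = 26 \sqrt{11}$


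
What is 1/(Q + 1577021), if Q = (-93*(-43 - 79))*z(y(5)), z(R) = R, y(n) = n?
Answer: 1/1633751 ≈ 6.1209e-7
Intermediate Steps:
Q = 56730 (Q = -93*(-43 - 79)*5 = -93*(-122)*5 = 11346*5 = 56730)
1/(Q + 1577021) = 1/(56730 + 1577021) = 1/1633751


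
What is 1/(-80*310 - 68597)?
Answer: -1/93397 ≈ -1.0707e-5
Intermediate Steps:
1/(-80*310 - 68597) = 1/(-24800 - 68597) = 1/(-93397) = -1/93397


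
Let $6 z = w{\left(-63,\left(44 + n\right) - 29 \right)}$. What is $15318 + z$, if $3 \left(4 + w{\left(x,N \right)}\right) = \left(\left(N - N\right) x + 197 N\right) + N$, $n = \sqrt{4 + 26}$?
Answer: $\frac{46447}{3} + 11 \sqrt{30} \approx 15543.0$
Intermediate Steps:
$n = \sqrt{30} \approx 5.4772$
$w{\left(x,N \right)} = -4 + 66 N$ ($w{\left(x,N \right)} = -4 + \frac{\left(\left(N - N\right) x + 197 N\right) + N}{3} = -4 + \frac{\left(0 x + 197 N\right) + N}{3} = -4 + \frac{\left(0 + 197 N\right) + N}{3} = -4 + \frac{197 N + N}{3} = -4 + \frac{198 N}{3} = -4 + 66 N$)
$z = \frac{493}{3} + 11 \sqrt{30}$ ($z = \frac{-4 + 66 \left(\left(44 + \sqrt{30}\right) - 29\right)}{6} = \frac{-4 + 66 \left(15 + \sqrt{30}\right)}{6} = \frac{-4 + \left(990 + 66 \sqrt{30}\right)}{6} = \frac{986 + 66 \sqrt{30}}{6} = \frac{493}{3} + 11 \sqrt{30} \approx 224.58$)
$15318 + z = 15318 + \left(\frac{493}{3} + 11 \sqrt{30}\right) = \frac{46447}{3} + 11 \sqrt{30}$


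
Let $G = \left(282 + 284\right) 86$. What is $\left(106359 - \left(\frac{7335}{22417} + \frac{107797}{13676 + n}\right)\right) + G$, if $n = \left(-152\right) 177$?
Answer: $\frac{45975169860629}{296532076} \approx 1.5504 \cdot 10^{5}$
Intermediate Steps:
$n = -26904$
$G = 48676$ ($G = 566 \cdot 86 = 48676$)
$\left(106359 - \left(\frac{7335}{22417} + \frac{107797}{13676 + n}\right)\right) + G = \left(106359 - \left(\frac{7335}{22417} + \frac{107797}{13676 - 26904}\right)\right) + 48676 = \left(106359 - \left(\frac{7335}{22417} + \frac{107797}{-13228}\right)\right) + 48676 = \left(106359 - - \frac{2319457969}{296532076}\right) + 48676 = \left(106359 + \left(\frac{107797}{13228} - \frac{7335}{22417}\right)\right) + 48676 = \left(106359 + \frac{2319457969}{296532076}\right) + 48676 = \frac{31541174529253}{296532076} + 48676 = \frac{45975169860629}{296532076}$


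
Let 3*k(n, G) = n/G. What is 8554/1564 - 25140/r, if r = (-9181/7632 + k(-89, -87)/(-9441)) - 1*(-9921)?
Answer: 47573986575511939/16209286376338114 ≈ 2.9350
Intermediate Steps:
k(n, G) = n/(3*G) (k(n, G) = (n/G)/3 = n/(3*G))
r = 20727987693527/2089557648 (r = (-9181/7632 + ((⅓)*(-89)/(-87))/(-9441)) - 1*(-9921) = (-9181*1/7632 + ((⅓)*(-89)*(-1/87))*(-1/9441)) + 9921 = (-9181/7632 + (89/261)*(-1/9441)) + 9921 = (-9181/7632 - 89/2464101) + 9921 = -2513732281/2089557648 + 9921 = 20727987693527/2089557648 ≈ 9919.8)
8554/1564 - 25140/r = 8554/1564 - 25140/20727987693527/2089557648 = 8554*(1/1564) - 25140*2089557648/20727987693527 = 4277/782 - 52531479270720/20727987693527 = 47573986575511939/16209286376338114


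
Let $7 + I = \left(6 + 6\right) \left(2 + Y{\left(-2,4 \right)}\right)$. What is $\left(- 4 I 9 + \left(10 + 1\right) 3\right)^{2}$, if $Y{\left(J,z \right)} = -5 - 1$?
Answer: $4052169$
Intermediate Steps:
$Y{\left(J,z \right)} = -6$ ($Y{\left(J,z \right)} = -5 - 1 = -6$)
$I = -55$ ($I = -7 + \left(6 + 6\right) \left(2 - 6\right) = -7 + 12 \left(-4\right) = -7 - 48 = -55$)
$\left(- 4 I 9 + \left(10 + 1\right) 3\right)^{2} = \left(\left(-4\right) \left(-55\right) 9 + \left(10 + 1\right) 3\right)^{2} = \left(220 \cdot 9 + 11 \cdot 3\right)^{2} = \left(1980 + 33\right)^{2} = 2013^{2} = 4052169$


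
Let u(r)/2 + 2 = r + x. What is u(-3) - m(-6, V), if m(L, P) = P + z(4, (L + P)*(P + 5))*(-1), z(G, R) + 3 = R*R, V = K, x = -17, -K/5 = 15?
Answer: 32148928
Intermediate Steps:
K = -75 (K = -5*15 = -75)
V = -75
z(G, R) = -3 + R² (z(G, R) = -3 + R*R = -3 + R²)
m(L, P) = 3 + P - (5 + P)²*(L + P)² (m(L, P) = P + (-3 + ((L + P)*(P + 5))²)*(-1) = P + (-3 + ((L + P)*(5 + P))²)*(-1) = P + (-3 + ((5 + P)*(L + P))²)*(-1) = P + (-3 + (5 + P)²*(L + P)²)*(-1) = P + (3 - (5 + P)²*(L + P)²) = 3 + P - (5 + P)²*(L + P)²)
u(r) = -38 + 2*r (u(r) = -4 + 2*(r - 17) = -4 + 2*(-17 + r) = -4 + (-34 + 2*r) = -38 + 2*r)
u(-3) - m(-6, V) = (-38 + 2*(-3)) - (3 - 75 - ((-75)² + 5*(-6) + 5*(-75) - 6*(-75))²) = (-38 - 6) - (3 - 75 - (5625 - 30 - 375 + 450)²) = -44 - (3 - 75 - 1*5670²) = -44 - (3 - 75 - 1*32148900) = -44 - (3 - 75 - 32148900) = -44 - 1*(-32148972) = -44 + 32148972 = 32148928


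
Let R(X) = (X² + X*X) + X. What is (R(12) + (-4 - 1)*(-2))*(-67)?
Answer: -20770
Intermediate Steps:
R(X) = X + 2*X² (R(X) = (X² + X²) + X = 2*X² + X = X + 2*X²)
(R(12) + (-4 - 1)*(-2))*(-67) = (12*(1 + 2*12) + (-4 - 1)*(-2))*(-67) = (12*(1 + 24) - 5*(-2))*(-67) = (12*25 + 10)*(-67) = (300 + 10)*(-67) = 310*(-67) = -20770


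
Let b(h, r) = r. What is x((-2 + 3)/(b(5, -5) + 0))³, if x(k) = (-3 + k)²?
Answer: 16777216/15625 ≈ 1073.7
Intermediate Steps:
x((-2 + 3)/(b(5, -5) + 0))³ = ((-3 + (-2 + 3)/(-5 + 0))²)³ = ((-3 + 1/(-5))²)³ = ((-3 + 1*(-⅕))²)³ = ((-3 - ⅕)²)³ = ((-16/5)²)³ = (256/25)³ = 16777216/15625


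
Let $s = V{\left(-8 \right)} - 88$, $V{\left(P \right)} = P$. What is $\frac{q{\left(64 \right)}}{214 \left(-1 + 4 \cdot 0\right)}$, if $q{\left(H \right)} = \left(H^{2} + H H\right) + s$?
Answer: $- \frac{4048}{107} \approx -37.832$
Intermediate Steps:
$s = -96$ ($s = -8 - 88 = -96$)
$q{\left(H \right)} = -96 + 2 H^{2}$ ($q{\left(H \right)} = \left(H^{2} + H H\right) - 96 = \left(H^{2} + H^{2}\right) - 96 = 2 H^{2} - 96 = -96 + 2 H^{2}$)
$\frac{q{\left(64 \right)}}{214 \left(-1 + 4 \cdot 0\right)} = \frac{-96 + 2 \cdot 64^{2}}{214 \left(-1 + 4 \cdot 0\right)} = \frac{-96 + 2 \cdot 4096}{214 \left(-1 + 0\right)} = \frac{-96 + 8192}{214 \left(-1\right)} = \frac{8096}{-214} = 8096 \left(- \frac{1}{214}\right) = - \frac{4048}{107}$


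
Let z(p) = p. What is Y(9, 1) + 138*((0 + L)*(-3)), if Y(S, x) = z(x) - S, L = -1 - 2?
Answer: 1234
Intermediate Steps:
L = -3
Y(S, x) = x - S
Y(9, 1) + 138*((0 + L)*(-3)) = (1 - 1*9) + 138*((0 - 3)*(-3)) = (1 - 9) + 138*(-3*(-3)) = -8 + 138*9 = -8 + 1242 = 1234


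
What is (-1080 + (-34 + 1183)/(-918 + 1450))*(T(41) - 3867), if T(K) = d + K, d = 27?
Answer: 2178388389/532 ≈ 4.0947e+6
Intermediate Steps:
T(K) = 27 + K
(-1080 + (-34 + 1183)/(-918 + 1450))*(T(41) - 3867) = (-1080 + (-34 + 1183)/(-918 + 1450))*((27 + 41) - 3867) = (-1080 + 1149/532)*(68 - 3867) = (-1080 + 1149*(1/532))*(-3799) = (-1080 + 1149/532)*(-3799) = -573411/532*(-3799) = 2178388389/532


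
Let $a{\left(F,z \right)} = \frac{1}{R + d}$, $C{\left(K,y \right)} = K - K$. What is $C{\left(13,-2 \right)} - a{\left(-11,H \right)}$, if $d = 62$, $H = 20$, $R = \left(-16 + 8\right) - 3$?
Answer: $- \frac{1}{51} \approx -0.019608$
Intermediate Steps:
$R = -11$ ($R = -8 - 3 = -11$)
$C{\left(K,y \right)} = 0$
$a{\left(F,z \right)} = \frac{1}{51}$ ($a{\left(F,z \right)} = \frac{1}{-11 + 62} = \frac{1}{51}$)
$C{\left(13,-2 \right)} - a{\left(-11,H \right)} = 0 - \frac{1}{51} = - \frac{1}{51}$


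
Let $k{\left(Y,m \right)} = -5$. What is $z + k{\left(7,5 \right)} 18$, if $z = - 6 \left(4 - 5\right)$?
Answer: $-84$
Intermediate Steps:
$z = 6$ ($z = \left(-6\right) \left(-1\right) = 6$)
$z + k{\left(7,5 \right)} 18 = 6 - 90 = -84$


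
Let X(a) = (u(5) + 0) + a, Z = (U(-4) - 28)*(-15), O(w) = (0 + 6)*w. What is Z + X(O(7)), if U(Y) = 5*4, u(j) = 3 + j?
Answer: 170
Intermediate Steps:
U(Y) = 20
O(w) = 6*w
Z = 120 (Z = (20 - 28)*(-15) = -8*(-15) = 120)
X(a) = 8 + a (X(a) = ((3 + 5) + 0) + a = (8 + 0) + a = 8 + a)
Z + X(O(7)) = 120 + (8 + 6*7) = 120 + (8 + 42) = 120 + 50 = 170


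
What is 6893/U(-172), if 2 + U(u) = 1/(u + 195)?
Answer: -158539/45 ≈ -3523.1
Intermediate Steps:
U(u) = -2 + 1/(195 + u) (U(u) = -2 + 1/(u + 195) = -2 + 1/(195 + u))
6893/U(-172) = 6893/(((-389 - 2*(-172))/(195 - 172))) = 6893/(((-389 + 344)/23)) = 6893/(((1/23)*(-45))) = 6893/(-45/23) = 6893*(-23/45) = -158539/45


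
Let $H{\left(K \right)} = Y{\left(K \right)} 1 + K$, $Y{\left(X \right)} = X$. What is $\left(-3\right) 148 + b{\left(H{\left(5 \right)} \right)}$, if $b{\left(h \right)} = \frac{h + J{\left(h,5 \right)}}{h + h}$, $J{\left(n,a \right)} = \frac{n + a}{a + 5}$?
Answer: $- \frac{17737}{40} \approx -443.42$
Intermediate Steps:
$J{\left(n,a \right)} = \frac{a + n}{5 + a}$
$H{\left(K \right)} = 2 K$ ($H{\left(K \right)} = K 1 + K = K + K = 2 K$)
$b{\left(h \right)} = \frac{\frac{1}{2} + \frac{11 h}{10}}{2 h}$ ($b{\left(h \right)} = \frac{h + \frac{5 + h}{5 + 5}}{h + h} = \frac{h + \frac{5 + h}{10}}{2 h} = \left(h + \frac{5 + h}{10}\right) \frac{1}{2 h} = \left(h + \left(\frac{1}{2} + \frac{h}{10}\right)\right) \frac{1}{2 h} = \left(\frac{1}{2} + \frac{11 h}{10}\right) \frac{1}{2 h} = \frac{\frac{1}{2} + \frac{11 h}{10}}{2 h}$)
$\left(-3\right) 148 + b{\left(H{\left(5 \right)} \right)} = \left(-3\right) 148 + \frac{5 + 11 \cdot 2 \cdot 5}{20 \cdot 2 \cdot 5} = -444 + \frac{5 + 11 \cdot 10}{20 \cdot 10} = -444 + \frac{1}{20} \cdot \frac{1}{10} \left(5 + 110\right) = -444 + \frac{1}{20} \cdot \frac{1}{10} \cdot 115 = -444 + \frac{23}{40} = - \frac{17737}{40}$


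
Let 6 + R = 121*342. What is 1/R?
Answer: 1/41376 ≈ 2.4169e-5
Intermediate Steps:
R = 41376 (R = -6 + 121*342 = -6 + 41382 = 41376)
1/R = 1/41376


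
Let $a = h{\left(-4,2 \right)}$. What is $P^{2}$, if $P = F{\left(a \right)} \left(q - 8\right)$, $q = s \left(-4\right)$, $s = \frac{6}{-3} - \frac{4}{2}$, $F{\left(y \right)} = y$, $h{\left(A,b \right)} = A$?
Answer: $1024$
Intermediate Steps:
$a = -4$
$s = -4$ ($s = 6 \left(- \frac{1}{3}\right) - 2 = -2 - 2 = -4$)
$q = 16$ ($q = \left(-4\right) \left(-4\right) = 16$)
$P = -32$ ($P = - 4 \left(16 - 8\right) = \left(-4\right) 8 = -32$)
$P^{2} = \left(-32\right)^{2} = 1024$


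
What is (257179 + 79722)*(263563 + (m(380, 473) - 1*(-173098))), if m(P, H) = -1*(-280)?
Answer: 147205859841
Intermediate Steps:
m(P, H) = 280
(257179 + 79722)*(263563 + (m(380, 473) - 1*(-173098))) = (257179 + 79722)*(263563 + (280 - 1*(-173098))) = 336901*(263563 + (280 + 173098)) = 336901*(263563 + 173378) = 336901*436941 = 147205859841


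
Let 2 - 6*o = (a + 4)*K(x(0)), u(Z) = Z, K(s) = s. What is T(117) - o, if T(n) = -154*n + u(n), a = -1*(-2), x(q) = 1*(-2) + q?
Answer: -53710/3 ≈ -17903.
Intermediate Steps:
x(q) = -2 + q
a = 2
T(n) = -153*n (T(n) = -154*n + n = -153*n)
o = 7/3 (o = 1/3 - (2 + 4)*(-2 + 0)/6 = 1/3 - (-2) = 1/3 - 1/6*(-12) = 1/3 + 2 = 7/3 ≈ 2.3333)
T(117) - o = -153*117 - 1*7/3 = -17901 - 7/3 = -53710/3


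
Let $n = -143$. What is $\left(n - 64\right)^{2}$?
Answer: $42849$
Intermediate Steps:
$\left(n - 64\right)^{2} = \left(-143 - 64\right)^{2} = \left(-207\right)^{2} = 42849$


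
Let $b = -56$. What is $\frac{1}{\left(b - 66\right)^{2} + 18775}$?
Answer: $\frac{1}{33659} \approx 2.971 \cdot 10^{-5}$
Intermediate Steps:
$\frac{1}{\left(b - 66\right)^{2} + 18775} = \frac{1}{\left(-56 - 66\right)^{2} + 18775} = \frac{1}{\left(-122\right)^{2} + 18775} = \frac{1}{14884 + 18775} = \frac{1}{33659}$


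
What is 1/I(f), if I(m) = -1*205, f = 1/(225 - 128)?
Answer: -1/205 ≈ -0.0048781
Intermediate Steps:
f = 1/97 ≈ 0.010309
I(m) = -205
1/I(f) = 1/(-205) = -1/205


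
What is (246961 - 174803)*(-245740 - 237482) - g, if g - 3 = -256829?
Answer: -34868076250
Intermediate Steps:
g = -256826 (g = 3 - 256829 = -256826)
(246961 - 174803)*(-245740 - 237482) - g = (246961 - 174803)*(-245740 - 237482) - 1*(-256826) = 72158*(-483222) + 256826 = -34868333076 + 256826 = -34868076250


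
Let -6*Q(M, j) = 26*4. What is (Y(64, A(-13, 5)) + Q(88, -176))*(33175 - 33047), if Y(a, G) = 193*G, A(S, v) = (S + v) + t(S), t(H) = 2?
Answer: -451328/3 ≈ -1.5044e+5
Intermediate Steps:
A(S, v) = 2 + S + v (A(S, v) = (S + v) + 2 = 2 + S + v)
Q(M, j) = -52/3 (Q(M, j) = -13*4/3 = -⅙*104 = -52/3)
(Y(64, A(-13, 5)) + Q(88, -176))*(33175 - 33047) = (193*(2 - 13 + 5) - 52/3)*(33175 - 33047) = (193*(-6) - 52/3)*128 = (-1158 - 52/3)*128 = -3526/3*128 = -451328/3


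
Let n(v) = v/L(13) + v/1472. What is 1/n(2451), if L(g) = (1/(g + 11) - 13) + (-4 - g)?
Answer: -1058368/84826659 ≈ -0.012477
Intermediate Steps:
L(g) = -17 + 1/(11 + g) - g (L(g) = (1/(11 + g) - 13) + (-4 - g) = (-13 + 1/(11 + g)) + (-4 - g) = -17 + 1/(11 + g) - g)
n(v) = -34609*v/1058368 (n(v) = v/(((-186 - 1*13² - 28*13)/(11 + 13))) + v/1472 = v/(((-186 - 1*169 - 364)/24)) + v*(1/1472) = v/(((-186 - 169 - 364)/24)) + v/1472 = v/(((1/24)*(-719))) + v/1472 = v/(-719/24) + v/1472 = v*(-24/719) + v/1472 = -24*v/719 + v/1472 = -34609*v/1058368)
1/n(2451) = 1/(-34609/1058368*2451) = 1/(-84826659/1058368) = -1058368/84826659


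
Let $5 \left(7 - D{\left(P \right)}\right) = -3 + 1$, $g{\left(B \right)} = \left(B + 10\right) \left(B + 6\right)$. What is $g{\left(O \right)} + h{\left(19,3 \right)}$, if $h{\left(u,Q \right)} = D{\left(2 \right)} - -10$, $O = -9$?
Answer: $\frac{72}{5} \approx 14.4$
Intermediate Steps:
$g{\left(B \right)} = \left(6 + B\right) \left(10 + B\right)$ ($g{\left(B \right)} = \left(10 + B\right) \left(6 + B\right) = \left(6 + B\right) \left(10 + B\right)$)
$D{\left(P \right)} = \frac{37}{5}$ ($D{\left(P \right)} = 7 - \frac{-3 + 1}{5} = 7 - - \frac{2}{5} = 7 + \frac{2}{5} = \frac{37}{5}$)
$h{\left(u,Q \right)} = \frac{87}{5}$ ($h{\left(u,Q \right)} = \frac{37}{5} - -10 = \frac{37}{5} + 10 = \frac{87}{5}$)
$g{\left(O \right)} + h{\left(19,3 \right)} = \left(60 + \left(-9\right)^{2} + 16 \left(-9\right)\right) + \frac{87}{5} = \left(60 + 81 - 144\right) + \frac{87}{5} = -3 + \frac{87}{5} = \frac{72}{5}$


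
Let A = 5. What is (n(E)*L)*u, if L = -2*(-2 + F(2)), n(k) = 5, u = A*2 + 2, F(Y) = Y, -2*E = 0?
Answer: 0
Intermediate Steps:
E = 0 (E = -½*0 = 0)
u = 12 (u = 5*2 + 2 = 10 + 2 = 12)
L = 0 (L = -2*(-2 + 2) = -2*0 = 0)
(n(E)*L)*u = (5*0)*12 = 0*12 = 0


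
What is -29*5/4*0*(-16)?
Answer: 0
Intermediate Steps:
-29*5/4*0*(-16) = -29*5*(¼)*0*(-16) = -145*0/4*(-16) = -29*0*(-16) = 0*(-16) = 0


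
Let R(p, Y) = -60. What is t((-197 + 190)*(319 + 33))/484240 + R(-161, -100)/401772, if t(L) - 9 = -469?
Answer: -891123/810641972 ≈ -0.0010993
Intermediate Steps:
t(L) = -460 (t(L) = 9 - 469 = -460)
t((-197 + 190)*(319 + 33))/484240 + R(-161, -100)/401772 = -460/484240 - 60/401772 = -460*1/484240 - 60*1/401772 = -23/24212 - 5/33481 = -891123/810641972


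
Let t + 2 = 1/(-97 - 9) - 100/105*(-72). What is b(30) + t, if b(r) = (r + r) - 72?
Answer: 40485/742 ≈ 54.562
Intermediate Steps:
b(r) = -72 + 2*r (b(r) = 2*r - 72 = -72 + 2*r)
t = 49389/742 (t = -2 + (1/(-97 - 9) - 100/105*(-72)) = -2 + (1/(-106) - 100*1/105*(-72)) = -2 + (-1/106 - 20/21*(-72)) = -2 + (-1/106 + 480/7) = -2 + 50873/742 = 49389/742 ≈ 66.562)
b(30) + t = (-72 + 2*30) + 49389/742 = (-72 + 60) + 49389/742 = -12 + 49389/742 = 40485/742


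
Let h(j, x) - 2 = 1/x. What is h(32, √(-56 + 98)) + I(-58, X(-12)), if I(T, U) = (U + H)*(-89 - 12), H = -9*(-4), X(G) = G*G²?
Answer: 170894 + √42/42 ≈ 1.7089e+5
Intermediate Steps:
X(G) = G³
H = 36
I(T, U) = -3636 - 101*U (I(T, U) = (U + 36)*(-89 - 12) = (36 + U)*(-101) = -3636 - 101*U)
h(j, x) = 2 + 1/x
h(32, √(-56 + 98)) + I(-58, X(-12)) = (2 + 1/(√(-56 + 98))) + (-3636 - 101*(-12)³) = (2 + 1/(√42)) + (-3636 - 101*(-1728)) = (2 + √42/42) + (-3636 + 174528) = (2 + √42/42) + 170892 = 170894 + √42/42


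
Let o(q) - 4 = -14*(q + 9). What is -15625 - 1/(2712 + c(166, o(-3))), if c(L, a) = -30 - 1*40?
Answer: -41281251/2642 ≈ -15625.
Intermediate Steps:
o(q) = -122 - 14*q (o(q) = 4 - 14*(q + 9) = 4 - 14*(9 + q) = 4 + (-126 - 14*q) = -122 - 14*q)
c(L, a) = -70 (c(L, a) = -30 - 40 = -70)
-15625 - 1/(2712 + c(166, o(-3))) = -15625 - 1/(2712 - 70) = -15625 - 1/2642 = -41281251/2642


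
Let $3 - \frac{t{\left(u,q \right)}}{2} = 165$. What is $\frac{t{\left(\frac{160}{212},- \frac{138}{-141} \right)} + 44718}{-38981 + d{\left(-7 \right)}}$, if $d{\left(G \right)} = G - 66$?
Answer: $- \frac{7399}{6509} \approx -1.1367$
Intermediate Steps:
$d{\left(G \right)} = -66 + G$
$t{\left(u,q \right)} = -324$ ($t{\left(u,q \right)} = 6 - 330 = -324$)
$\frac{t{\left(\frac{160}{212},- \frac{138}{-141} \right)} + 44718}{-38981 + d{\left(-7 \right)}} = \frac{-324 + 44718}{-38981 - 73} = \frac{44394}{-38981 - 73} = \frac{44394}{-39054} = 44394 \left(- \frac{1}{39054}\right) = - \frac{7399}{6509}$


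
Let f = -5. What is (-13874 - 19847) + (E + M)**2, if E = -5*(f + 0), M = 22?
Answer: -31512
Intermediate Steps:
E = 25 (E = -5*(-5 + 0) = -5*(-5) = 25)
(-13874 - 19847) + (E + M)**2 = (-13874 - 19847) + (25 + 22)**2 = -33721 + 47**2 = -33721 + 2209 = -31512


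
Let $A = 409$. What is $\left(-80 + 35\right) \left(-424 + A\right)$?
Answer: $675$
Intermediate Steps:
$\left(-80 + 35\right) \left(-424 + A\right) = \left(-80 + 35\right) \left(-424 + 409\right) = \left(-45\right) \left(-15\right) = 675$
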